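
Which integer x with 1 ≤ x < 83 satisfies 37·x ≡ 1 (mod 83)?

9

83 = 2·37 + 9
37 = 4·9 + 1
9 = 9·1 + 0
Back-substituting gives 37·9 ≡ 1 (mod 83).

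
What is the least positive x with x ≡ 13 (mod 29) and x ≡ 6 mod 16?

390

Since 16·20 ≡ 1 (mod 29), take x = 6 + 16·((13−6)·20 mod 29) = 6 + 16·24 = 390.
Check: 390 mod 29 = 13, 390 mod 16 = 6.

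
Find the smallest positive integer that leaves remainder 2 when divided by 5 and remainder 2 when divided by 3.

2

x ≡ 2 (mod 3) gives x ∈ {2}.
The first of these with x mod 5 = 2 is 2.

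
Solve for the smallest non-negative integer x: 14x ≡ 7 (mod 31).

16

The inverse of 14 mod 31 is 20 (since 14·20 = 280 ≡ 1).
So x ≡ 20·7 = 140 ≡ 16 (mod 31).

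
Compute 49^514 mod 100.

1

By repeated squaring mod 100: 49^1≡49, 49^2≡1, 49^4≡1, 49^8≡1, 49^16≡1, 49^32≡1, 49^64≡1, 49^128≡1, 49^256≡1, 49^512≡1.
514 = 2 + 512, so 49^514 ≡ 1·1 ≡ 1 (mod 100).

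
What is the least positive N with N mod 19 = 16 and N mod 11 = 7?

x ≡ 7 (mod 11) gives x ∈ {7, 18, 29, 40, 51, 62, 73}.
The first of these with x mod 19 = 16 is 73.

73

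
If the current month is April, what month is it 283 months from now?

November

283 − 23·12 = 7, so 283 ≡ 7 (mod 12).
April + 7 months → November.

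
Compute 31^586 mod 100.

81

By repeated squaring mod 100: 31^1≡31, 31^2≡61, 31^4≡21, 31^8≡41, 31^16≡81, 31^32≡61, 31^64≡21, 31^128≡41, 31^256≡81, 31^512≡61.
586 = 2 + 8 + 64 + 512, so 31^586 ≡ 61·41·21·61 ≡ 81 (mod 100).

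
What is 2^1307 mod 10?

8

The units digit of 2^n cycles with period 4: 2, 4, 8, 6, …
1307 mod 4 = 3, so the last digit matches 2^3 = 8.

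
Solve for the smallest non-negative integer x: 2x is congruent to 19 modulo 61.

The inverse of 2 mod 61 is 31 (since 2·31 = 62 ≡ 1).
Multiplying both sides by 31: x ≡ 31·19 = 589 ≡ 40 (mod 61).

40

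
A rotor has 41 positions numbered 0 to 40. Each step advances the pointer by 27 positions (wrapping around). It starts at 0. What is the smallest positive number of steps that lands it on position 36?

15

The inverse of 27 mod 41 is 38 (since 27·38 = 1026 ≡ 1).
Multiplying both sides by 38: x ≡ 38·36 = 1368 ≡ 15 (mod 41).
Check: 27·15 = 405 = 9·41 + 36.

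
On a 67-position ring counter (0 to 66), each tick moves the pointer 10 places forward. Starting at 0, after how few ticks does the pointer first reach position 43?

11

The inverse of 10 mod 67 is 47 (since 10·47 = 470 ≡ 1).
So x ≡ 47·43 = 2021 ≡ 11 (mod 67).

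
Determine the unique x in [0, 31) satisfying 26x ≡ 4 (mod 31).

The inverse of 26 mod 31 is 6 (since 26·6 = 156 ≡ 1).
So x ≡ 6·4 = 24 ≡ 24 (mod 31).
Check: 26·24 = 624 = 20·31 + 4.

24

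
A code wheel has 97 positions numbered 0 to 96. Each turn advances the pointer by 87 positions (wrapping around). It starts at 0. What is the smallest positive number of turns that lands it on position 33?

87⁻¹ ≡ 29 (mod 97) because 87·29 = 2523 = 26·97 + 1.
So x ≡ 29·33 = 957 ≡ 84 (mod 97).
Check: 87·84 = 7308 = 75·97 + 33.

84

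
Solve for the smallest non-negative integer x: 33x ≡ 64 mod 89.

37

The inverse of 33 mod 89 is 27 (since 33·27 = 891 ≡ 1).
So x ≡ 27·64 = 1728 ≡ 37 (mod 89).
Check: 33·37 = 1221 = 13·89 + 64.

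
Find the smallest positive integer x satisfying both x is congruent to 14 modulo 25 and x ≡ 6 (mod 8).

x ≡ 6 (mod 8) gives x ∈ {6, 14}.
The first of these with x mod 25 = 14 is 14.

14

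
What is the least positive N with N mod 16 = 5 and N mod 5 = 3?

53

x ≡ 3 (mod 5) gives x ∈ {3, 8, 13, 18, 23, 28, 33, 38, …}.
The first of these with x mod 16 = 5 is 53.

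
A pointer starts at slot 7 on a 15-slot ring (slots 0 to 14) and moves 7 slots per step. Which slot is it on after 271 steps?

271·7 = 1897.
1897 − 126·15 = 7, so 1897 ≡ 7 (mod 15).
(7 + 7) mod 15 = 14.

14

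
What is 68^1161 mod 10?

Powers of 8 mod 10 repeat with period 4: 8, 4, 2, 6.
1161 leaves remainder 1 on division by 4, so 68^1161 ends in 8.

8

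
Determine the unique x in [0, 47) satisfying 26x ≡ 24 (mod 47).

The inverse of 26 mod 47 is 38 (since 26·38 = 988 ≡ 1).
Multiplying both sides by 38: x ≡ 38·24 = 912 ≡ 19 (mod 47).
Check: 26·19 = 494 = 10·47 + 24.

19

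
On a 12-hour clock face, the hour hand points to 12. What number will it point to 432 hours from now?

12

Dividing 432 by 12 gives quotient 36 and remainder 0.
12 + 0 → 12 on a 12-hour dial.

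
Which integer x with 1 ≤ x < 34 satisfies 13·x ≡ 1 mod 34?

21

34 = 2·13 + 8
13 = 1·8 + 5
8 = 1·5 + 3
5 = 1·3 + 2
3 = 1·2 + 1
2 = 2·1 + 0
Back-substituting gives 13·21 ≡ 1 (mod 34).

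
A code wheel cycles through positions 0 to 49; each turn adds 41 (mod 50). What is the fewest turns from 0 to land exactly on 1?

50 = 1·41 + 9
41 = 4·9 + 5
9 = 1·5 + 4
5 = 1·4 + 1
4 = 4·1 + 0
Back-substituting gives 41·11 ≡ 1 (mod 50).

11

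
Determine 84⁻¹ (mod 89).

89 = 1·84 + 5
84 = 16·5 + 4
5 = 1·4 + 1
4 = 4·1 + 0
Back-substituting gives 84·71 ≡ 1 (mod 89).

71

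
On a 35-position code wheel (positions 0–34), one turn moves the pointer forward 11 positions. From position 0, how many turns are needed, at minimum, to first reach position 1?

11·16 = 176 = 5·35 + 1, so 11⁻¹ ≡ 16 (mod 35).

16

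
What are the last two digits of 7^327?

43

Successive squares of 7 mod 100: 7^1≡7, 7^2≡49, 7^4≡1, 7^8≡1, 7^16≡1, 7^32≡1, 7^64≡1, 7^128≡1, 7^256≡1.
Since 327 = 1 + 2 + 4 + 64 + 256 in binary, 7^327 ≡ 7·49·1·1·1 ≡ 43 (mod 100).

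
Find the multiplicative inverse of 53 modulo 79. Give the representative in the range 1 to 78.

53·3 = 159 = 2·79 + 1, so 53⁻¹ ≡ 3 (mod 79).

3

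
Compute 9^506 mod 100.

41

Square-and-reduce mod 100: 9^1≡9, 9^2≡81, 9^4≡61, 9^8≡21, 9^16≡41, 9^32≡81, 9^64≡61, 9^128≡21, 9^256≡41.
506 = 2 + 8 + 16 + 32 + 64 + 128 + 256, so 9^506 ≡ 81·21·41·81·61·21·41 ≡ 41 (mod 100).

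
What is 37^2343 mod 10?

3

The units digit of 37^n cycles with period 4: 7, 9, 3, 1, …
2343 leaves remainder 3 on division by 4, so 37^2343 ends in 3.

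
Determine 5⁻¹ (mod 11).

9

11 = 2·5 + 1
5 = 5·1 + 0
Back-substituting gives 5·9 ≡ 1 (mod 11).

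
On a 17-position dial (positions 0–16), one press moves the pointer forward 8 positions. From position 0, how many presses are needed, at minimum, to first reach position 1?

8·15 = 120 = 7·17 + 1, so 8⁻¹ ≡ 15 (mod 17).

15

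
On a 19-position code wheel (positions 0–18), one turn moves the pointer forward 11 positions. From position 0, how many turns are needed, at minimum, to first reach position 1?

19 = 1·11 + 8
11 = 1·8 + 3
8 = 2·3 + 2
3 = 1·2 + 1
2 = 2·1 + 0
Back-substituting gives 11·7 ≡ 1 (mod 19).

7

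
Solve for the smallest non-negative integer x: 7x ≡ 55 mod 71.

18

7⁻¹ ≡ 61 (mod 71) because 7·61 = 427 = 6·71 + 1.
Multiplying both sides by 61: x ≡ 61·55 = 3355 ≡ 18 (mod 71).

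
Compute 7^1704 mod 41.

18

Successive squares of 7 mod 41: 7^1≡7, 7^2≡8, 7^4≡23, 7^8≡37, 7^16≡16, 7^32≡10, 7^64≡18, 7^128≡37, 7^256≡16, 7^512≡10, 7^1024≡18.
1704 = 8 + 32 + 128 + 512 + 1024, so 7^1704 ≡ 37·10·37·10·18 ≡ 18 (mod 41).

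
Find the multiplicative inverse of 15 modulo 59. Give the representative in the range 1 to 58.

4

59 = 3·15 + 14
15 = 1·14 + 1
14 = 14·1 + 0
Back-substituting gives 15·4 ≡ 1 (mod 59).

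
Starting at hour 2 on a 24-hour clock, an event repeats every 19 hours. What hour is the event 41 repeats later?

41·19 = 779.
779 mod 24 = 11 (since 32·24 = 768).
(2 + 11) mod 24 = 13.

13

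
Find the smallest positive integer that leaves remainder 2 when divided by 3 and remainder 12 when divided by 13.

x ≡ 2 (mod 3) gives x ∈ {2, 5, 8, 11, 14, 17, 20, 23, …}.
The first of these with x mod 13 = 12 is 38.

38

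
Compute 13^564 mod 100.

61

Square-and-reduce mod 100: 13^1≡13, 13^2≡69, 13^4≡61, 13^8≡21, 13^16≡41, 13^32≡81, 13^64≡61, 13^128≡21, 13^256≡41, 13^512≡81.
Since 564 = 4 + 16 + 32 + 512 in binary, 13^564 ≡ 61·41·81·81 ≡ 61 (mod 100).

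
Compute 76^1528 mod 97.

91

By repeated squaring mod 97: 76^1≡76, 76^2≡53, 76^4≡93, 76^8≡16, 76^16≡62, 76^32≡61, 76^64≡35, 76^128≡61, 76^256≡35, 76^512≡61, 76^1024≡35.
Since 1528 = 8 + 16 + 32 + 64 + 128 + 256 + 1024 in binary, 76^1528 ≡ 16·62·61·35·61·35·35 ≡ 91 (mod 97).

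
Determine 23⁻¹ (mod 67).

35

23·35 = 805 = 12·67 + 1, so 23⁻¹ ≡ 35 (mod 67).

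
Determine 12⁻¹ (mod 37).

34

12·34 = 408 = 11·37 + 1, so 12⁻¹ ≡ 34 (mod 37).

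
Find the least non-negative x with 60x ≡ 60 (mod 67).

1

60⁻¹ ≡ 19 (mod 67) because 60·19 = 1140 = 17·67 + 1.
So x ≡ 19·60 = 1140 ≡ 1 (mod 67).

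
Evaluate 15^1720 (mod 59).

17

Square-and-reduce mod 59: 15^1≡15, 15^2≡48, 15^4≡3, 15^8≡9, 15^16≡22, 15^32≡12, 15^64≡26, 15^128≡27, 15^256≡21, 15^512≡28, 15^1024≡17.
1720 = 8 + 16 + 32 + 128 + 512 + 1024, so 15^1720 ≡ 9·22·12·27·28·17 ≡ 17 (mod 59).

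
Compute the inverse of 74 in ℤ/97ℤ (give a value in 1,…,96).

97 = 1·74 + 23
74 = 3·23 + 5
23 = 4·5 + 3
5 = 1·3 + 2
3 = 1·2 + 1
2 = 2·1 + 0
Back-substituting gives 74·59 ≡ 1 (mod 97).

59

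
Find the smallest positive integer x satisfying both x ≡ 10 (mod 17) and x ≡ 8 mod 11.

129

x ≡ 8 (mod 11) gives x ∈ {8, 19, 30, 41, 52, 63, 74, 85, …}.
The first of these with x mod 17 = 10 is 129.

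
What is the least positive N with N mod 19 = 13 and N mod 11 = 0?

165

x ≡ 0 (mod 11) gives x ∈ {0, 11, 22, 33, 44, 55, 66, 77, …}.
The first of these with x mod 19 = 13 is 165.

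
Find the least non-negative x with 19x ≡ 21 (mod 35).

14

19⁻¹ ≡ 24 (mod 35) because 19·24 = 456 = 13·35 + 1.
Multiplying both sides by 24: x ≡ 24·21 = 504 ≡ 14 (mod 35).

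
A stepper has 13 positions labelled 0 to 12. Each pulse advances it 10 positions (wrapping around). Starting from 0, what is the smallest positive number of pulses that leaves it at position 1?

4

13 = 1·10 + 3
10 = 3·3 + 1
3 = 3·1 + 0
Back-substituting gives 10·4 ≡ 1 (mod 13).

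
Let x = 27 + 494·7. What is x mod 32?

29

494·7 = 3458.
Dividing 3458 by 32 gives quotient 108 and remainder 2.
(27 + 2) mod 32 = 29.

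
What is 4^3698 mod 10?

6

Last digits of 4^n: 4, 6 (period 2).
3698 mod 2 = 0, so the last digit matches 4^2 = 6.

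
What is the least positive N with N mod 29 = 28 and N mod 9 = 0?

144

x ≡ 0 (mod 9) gives x ∈ {0, 9, 18, 27, 36, 45, 54, 63, …}.
The first of these with x mod 29 = 28 is 144.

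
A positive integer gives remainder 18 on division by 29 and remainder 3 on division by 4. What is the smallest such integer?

x ≡ 3 (mod 4) gives x ∈ {3, 7, 11, 15, 19, 23, 27, 31, …}.
The first of these with x mod 29 = 18 is 47.

47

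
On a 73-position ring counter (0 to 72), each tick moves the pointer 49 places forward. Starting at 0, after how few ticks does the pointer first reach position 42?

53

The inverse of 49 mod 73 is 3 (since 49·3 = 147 ≡ 1).
So x ≡ 3·42 = 126 ≡ 53 (mod 73).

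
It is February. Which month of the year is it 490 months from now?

490 mod 12 = 10 (since 40·12 = 480).
February + 10 months → December.

December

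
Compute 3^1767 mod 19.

8

By repeated squaring mod 19: 3^1≡3, 3^2≡9, 3^4≡5, 3^8≡6, 3^16≡17, 3^32≡4, 3^64≡16, 3^128≡9, 3^256≡5, 3^512≡6, 3^1024≡17.
1767 = 1 + 2 + 4 + 32 + 64 + 128 + 512 + 1024, so 3^1767 ≡ 3·9·5·4·16·9·6·17 ≡ 8 (mod 19).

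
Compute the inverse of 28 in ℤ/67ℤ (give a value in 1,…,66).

12

67 = 2·28 + 11
28 = 2·11 + 6
11 = 1·6 + 5
6 = 1·5 + 1
5 = 5·1 + 0
Back-substituting gives 28·12 ≡ 1 (mod 67).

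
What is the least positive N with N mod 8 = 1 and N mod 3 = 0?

9

x ≡ 0 (mod 3) gives x ∈ {0, 3, 6, 9}.
The first of these with x mod 8 = 1 is 9.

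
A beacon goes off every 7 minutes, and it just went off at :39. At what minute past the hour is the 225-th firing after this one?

54

225·7 = 1575.
1575 = 26·60 + 15, so 1575 mod 60 = 15.
(39 + 15) mod 60 = 54.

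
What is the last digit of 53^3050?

9

Powers of 3 mod 10 repeat with period 4: 3, 9, 7, 1.
3050 leaves remainder 2 on division by 4, so 53^3050 ends in 9.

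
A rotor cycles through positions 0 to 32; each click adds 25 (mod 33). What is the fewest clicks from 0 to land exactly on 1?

4

33 = 1·25 + 8
25 = 3·8 + 1
8 = 8·1 + 0
Back-substituting gives 25·4 ≡ 1 (mod 33).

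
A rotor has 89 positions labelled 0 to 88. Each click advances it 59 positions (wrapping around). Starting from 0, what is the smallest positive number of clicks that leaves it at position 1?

59·86 = 5074 = 57·89 + 1, so 59⁻¹ ≡ 86 (mod 89).

86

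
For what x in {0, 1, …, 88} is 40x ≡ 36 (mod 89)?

81

40⁻¹ ≡ 69 (mod 89) because 40·69 = 2760 = 31·89 + 1.
Multiplying both sides by 69: x ≡ 69·36 = 2484 ≡ 81 (mod 89).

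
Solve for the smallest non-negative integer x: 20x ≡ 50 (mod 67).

36

20⁻¹ ≡ 57 (mod 67) because 20·57 = 1140 = 17·67 + 1.
So x ≡ 57·50 = 2850 ≡ 36 (mod 67).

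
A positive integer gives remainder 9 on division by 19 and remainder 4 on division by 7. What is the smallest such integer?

123

x ≡ 4 (mod 7) gives x ∈ {4, 11, 18, 25, 32, 39, 46, 53, …}.
The first of these with x mod 19 = 9 is 123.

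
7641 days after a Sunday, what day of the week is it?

Thursday

Dividing 7641 by 7 gives quotient 1091 and remainder 4.
Sunday + 4 days → Thursday.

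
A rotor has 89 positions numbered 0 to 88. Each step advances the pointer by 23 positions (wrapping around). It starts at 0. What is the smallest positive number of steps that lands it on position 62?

53

23⁻¹ ≡ 31 (mod 89) because 23·31 = 713 = 8·89 + 1.
So x ≡ 31·62 = 1922 ≡ 53 (mod 89).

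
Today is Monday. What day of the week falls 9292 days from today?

9292 = 1327·7 + 3, so 9292 mod 7 = 3.
Monday + 3 days → Thursday.

Thursday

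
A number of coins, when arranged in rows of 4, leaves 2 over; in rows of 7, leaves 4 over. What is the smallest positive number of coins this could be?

x ≡ 2 (mod 4) gives x ∈ {2, 6, 10, 14, 18}.
The first of these with x mod 7 = 4 is 18.

18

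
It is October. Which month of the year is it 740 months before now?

740 = 61·12 + 8, so 740 mod 12 = 8.
October − 8 months → February.

February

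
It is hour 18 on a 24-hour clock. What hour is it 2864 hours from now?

2864 mod 24 = 8 (since 119·24 = 2856).
(18 + 8) mod 24 = 2.

2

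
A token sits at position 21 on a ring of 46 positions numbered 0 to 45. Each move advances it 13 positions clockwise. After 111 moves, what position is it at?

38

111·13 = 1443.
1443 = 31·46 + 17, so 1443 mod 46 = 17.
(21 + 17) mod 46 = 38.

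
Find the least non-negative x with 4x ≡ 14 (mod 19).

The inverse of 4 mod 19 is 5 (since 4·5 = 20 ≡ 1).
Multiplying both sides by 5: x ≡ 5·14 = 70 ≡ 13 (mod 19).

13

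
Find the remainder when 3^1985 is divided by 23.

By repeated squaring mod 23: 3^1≡3, 3^2≡9, 3^4≡12, 3^8≡6, 3^16≡13, 3^32≡8, 3^64≡18, 3^128≡2, 3^256≡4, 3^512≡16, 3^1024≡3.
Since 1985 = 1 + 64 + 128 + 256 + 512 + 1024 in binary, 3^1985 ≡ 3·18·2·4·16·3 ≡ 13 (mod 23).

13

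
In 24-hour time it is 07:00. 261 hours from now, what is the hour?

4

261 − 10·24 = 21, so 261 ≡ 21 (mod 24).
(7 + 21) mod 24 = 4.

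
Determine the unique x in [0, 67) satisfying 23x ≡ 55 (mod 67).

49

23⁻¹ ≡ 35 (mod 67) because 23·35 = 805 = 12·67 + 1.
So x ≡ 35·55 = 1925 ≡ 49 (mod 67).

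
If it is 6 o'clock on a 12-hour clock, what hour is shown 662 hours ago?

662 − 55·12 = 2, so 662 ≡ 2 (mod 12).
6 − 2 → 4 on a 12-hour dial.

4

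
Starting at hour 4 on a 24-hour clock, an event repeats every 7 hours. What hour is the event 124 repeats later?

124·7 = 868.
Dividing 868 by 24 gives quotient 36 and remainder 4.
(4 + 4) mod 24 = 8.

8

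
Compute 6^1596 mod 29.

1

By repeated squaring mod 29: 6^1≡6, 6^2≡7, 6^4≡20, 6^8≡23, 6^16≡7, 6^32≡20, 6^64≡23, 6^128≡7, 6^256≡20, 6^512≡23, 6^1024≡7.
Since 1596 = 4 + 8 + 16 + 32 + 512 + 1024 in binary, 6^1596 ≡ 20·23·7·20·23·7 ≡ 1 (mod 29).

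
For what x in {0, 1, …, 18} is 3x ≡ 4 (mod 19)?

14

3⁻¹ ≡ 13 (mod 19) because 3·13 = 39 = 2·19 + 1.
Multiplying both sides by 13: x ≡ 13·4 = 52 ≡ 14 (mod 19).
Check: 3·14 = 42 = 2·19 + 4.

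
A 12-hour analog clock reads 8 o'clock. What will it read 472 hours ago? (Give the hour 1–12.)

4

472 mod 12 = 4 (since 39·12 = 468).
8 − 4 → 4 on a 12-hour dial.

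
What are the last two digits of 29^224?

81

Successive squares of 29 mod 100: 29^1≡29, 29^2≡41, 29^4≡81, 29^8≡61, 29^16≡21, 29^32≡41, 29^64≡81, 29^128≡61.
Since 224 = 32 + 64 + 128 in binary, 29^224 ≡ 41·81·61 ≡ 81 (mod 100).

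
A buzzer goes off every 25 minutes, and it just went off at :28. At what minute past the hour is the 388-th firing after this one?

388·25 = 9700.
Dividing 9700 by 60 gives quotient 161 and remainder 40.
(28 + 40) mod 60 = 8.

8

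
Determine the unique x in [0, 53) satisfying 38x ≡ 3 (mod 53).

38⁻¹ ≡ 7 (mod 53) because 38·7 = 266 = 5·53 + 1.
Multiplying both sides by 7: x ≡ 7·3 = 21 ≡ 21 (mod 53).
Check: 38·21 = 798 = 15·53 + 3.

21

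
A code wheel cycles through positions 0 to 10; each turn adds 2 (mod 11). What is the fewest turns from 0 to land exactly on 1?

11 = 5·2 + 1
2 = 2·1 + 0
Back-substituting gives 2·6 ≡ 1 (mod 11).

6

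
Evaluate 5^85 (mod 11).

By repeated squaring mod 11: 5^1≡5, 5^2≡3, 5^4≡9, 5^8≡4, 5^16≡5, 5^32≡3, 5^64≡9.
Since 85 = 1 + 4 + 16 + 64 in binary, 5^85 ≡ 5·9·5·9 ≡ 1 (mod 11).

1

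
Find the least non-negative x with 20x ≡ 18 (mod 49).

45

20⁻¹ ≡ 27 (mod 49) because 20·27 = 540 = 11·49 + 1.
Multiplying both sides by 27: x ≡ 27·18 = 486 ≡ 45 (mod 49).
Check: 20·45 = 900 = 18·49 + 18.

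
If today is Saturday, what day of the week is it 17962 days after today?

17962 = 2566·7 + 0, so 17962 mod 7 = 0.
Saturday + 0 days → Saturday.

Saturday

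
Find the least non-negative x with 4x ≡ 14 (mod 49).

4⁻¹ ≡ 37 (mod 49) because 4·37 = 148 = 3·49 + 1.
So x ≡ 37·14 = 518 ≡ 28 (mod 49).
Check: 4·28 = 112 = 2·49 + 14.

28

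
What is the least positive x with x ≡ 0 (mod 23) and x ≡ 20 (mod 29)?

x ≡ 0 (mod 23) gives x ∈ {0, 23, 46, 69, 92, 115, 138, 161, …}.
The first of these with x mod 29 = 20 is 368.

368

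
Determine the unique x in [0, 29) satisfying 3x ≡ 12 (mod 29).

3⁻¹ ≡ 10 (mod 29) because 3·10 = 30 = 1·29 + 1.
So x ≡ 10·12 = 120 ≡ 4 (mod 29).
Check: 3·4 = 12 = 0·29 + 12.

4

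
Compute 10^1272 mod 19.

7

Square-and-reduce mod 19: 10^1≡10, 10^2≡5, 10^4≡6, 10^8≡17, 10^16≡4, 10^32≡16, 10^64≡9, 10^128≡5, 10^256≡6, 10^512≡17, 10^1024≡4.
Since 1272 = 8 + 16 + 32 + 64 + 128 + 1024 in binary, 10^1272 ≡ 17·4·16·9·5·4 ≡ 7 (mod 19).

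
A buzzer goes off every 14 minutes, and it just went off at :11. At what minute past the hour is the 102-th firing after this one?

102·14 = 1428.
1428 = 23·60 + 48, so 1428 mod 60 = 48.
(11 + 48) mod 60 = 59.

59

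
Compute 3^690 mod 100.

49

By repeated squaring mod 100: 3^1≡3, 3^2≡9, 3^4≡81, 3^8≡61, 3^16≡21, 3^32≡41, 3^64≡81, 3^128≡61, 3^256≡21, 3^512≡41.
Since 690 = 2 + 16 + 32 + 128 + 512 in binary, 3^690 ≡ 9·21·41·61·41 ≡ 49 (mod 100).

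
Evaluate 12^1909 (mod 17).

Successive squares of 12 mod 17: 12^1≡12, 12^2≡8, 12^4≡13, 12^8≡16, 12^16≡1, 12^32≡1, 12^64≡1, 12^128≡1, 12^256≡1, 12^512≡1, 12^1024≡1.
Since 1909 = 1 + 4 + 16 + 32 + 64 + 256 + 512 + 1024 in binary, 12^1909 ≡ 12·13·1·1·1·1·1·1 ≡ 3 (mod 17).

3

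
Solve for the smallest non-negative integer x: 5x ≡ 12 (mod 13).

5⁻¹ ≡ 8 (mod 13) because 5·8 = 40 = 3·13 + 1.
So x ≡ 8·12 = 96 ≡ 5 (mod 13).

5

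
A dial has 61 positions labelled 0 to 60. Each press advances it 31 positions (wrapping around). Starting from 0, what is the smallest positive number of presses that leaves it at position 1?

2

61 = 1·31 + 30
31 = 1·30 + 1
30 = 30·1 + 0
Back-substituting gives 31·2 ≡ 1 (mod 61).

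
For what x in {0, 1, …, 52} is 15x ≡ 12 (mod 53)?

22

15⁻¹ ≡ 46 (mod 53) because 15·46 = 690 = 13·53 + 1.
Multiplying both sides by 46: x ≡ 46·12 = 552 ≡ 22 (mod 53).
Check: 15·22 = 330 = 6·53 + 12.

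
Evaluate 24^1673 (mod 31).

Successive squares of 24 mod 31: 24^1≡24, 24^2≡18, 24^4≡14, 24^8≡10, 24^16≡7, 24^32≡18, 24^64≡14, 24^128≡10, 24^256≡7, 24^512≡18, 24^1024≡14.
1673 = 1 + 8 + 128 + 512 + 1024, so 24^1673 ≡ 24·10·10·18·14 ≡ 21 (mod 31).

21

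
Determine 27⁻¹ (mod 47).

7

47 = 1·27 + 20
27 = 1·20 + 7
20 = 2·7 + 6
7 = 1·6 + 1
6 = 6·1 + 0
Back-substituting gives 27·7 ≡ 1 (mod 47).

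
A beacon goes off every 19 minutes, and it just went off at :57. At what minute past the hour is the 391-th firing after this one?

46

391·19 = 7429.
Dividing 7429 by 60 gives quotient 123 and remainder 49.
(57 + 49) mod 60 = 46.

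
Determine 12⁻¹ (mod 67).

28

67 = 5·12 + 7
12 = 1·7 + 5
7 = 1·5 + 2
5 = 2·2 + 1
2 = 2·1 + 0
Back-substituting gives 12·28 ≡ 1 (mod 67).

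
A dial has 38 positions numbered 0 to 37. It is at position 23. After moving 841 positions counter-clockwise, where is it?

18

841 = 22·38 + 5, so 841 mod 38 = 5.
(23 − 5) mod 38 = 18.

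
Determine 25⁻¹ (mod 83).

83 = 3·25 + 8
25 = 3·8 + 1
8 = 8·1 + 0
Back-substituting gives 25·10 ≡ 1 (mod 83).

10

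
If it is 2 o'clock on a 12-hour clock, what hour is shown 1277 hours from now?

7

1277 − 106·12 = 5, so 1277 ≡ 5 (mod 12).
2 + 5 → 7 on a 12-hour dial.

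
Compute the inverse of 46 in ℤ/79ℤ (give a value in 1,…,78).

67

46·67 = 3082 = 39·79 + 1, so 46⁻¹ ≡ 67 (mod 79).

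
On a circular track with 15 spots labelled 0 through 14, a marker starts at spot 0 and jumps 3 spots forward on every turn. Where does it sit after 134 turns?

12

134·3 = 402.
Dividing 402 by 15 gives quotient 26 and remainder 12.
(0 + 12) mod 15 = 12.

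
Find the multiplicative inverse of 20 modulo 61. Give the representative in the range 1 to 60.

58

61 = 3·20 + 1
20 = 20·1 + 0
Back-substituting gives 20·58 ≡ 1 (mod 61).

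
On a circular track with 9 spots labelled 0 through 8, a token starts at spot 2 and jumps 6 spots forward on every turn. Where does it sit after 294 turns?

2

294·6 = 1764.
1764 mod 9 = 0 (since 196·9 = 1764).
(2 + 0) mod 9 = 2.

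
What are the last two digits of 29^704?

Successive squares of 29 mod 100: 29^1≡29, 29^2≡41, 29^4≡81, 29^8≡61, 29^16≡21, 29^32≡41, 29^64≡81, 29^128≡61, 29^256≡21, 29^512≡41.
704 = 64 + 128 + 512, so 29^704 ≡ 81·61·41 ≡ 81 (mod 100).

81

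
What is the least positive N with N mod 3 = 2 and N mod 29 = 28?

x ≡ 2 (mod 3) gives x ∈ {2, 5, 8, 11, 14, 17, 20, 23, …}.
The first of these with x mod 29 = 28 is 86.

86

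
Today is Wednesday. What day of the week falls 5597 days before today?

Saturday

5597 = 799·7 + 4, so 5597 mod 7 = 4.
Wednesday − 4 days → Saturday.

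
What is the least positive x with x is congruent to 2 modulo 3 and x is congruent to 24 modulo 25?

74

x ≡ 2 (mod 3) gives x ∈ {2, 5, 8, 11, 14, 17, 20, 23, …}.
The first of these with x mod 25 = 24 is 74.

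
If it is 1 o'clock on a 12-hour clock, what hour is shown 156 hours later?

1

Dividing 156 by 12 gives quotient 13 and remainder 0.
1 + 0 → 1 on a 12-hour dial.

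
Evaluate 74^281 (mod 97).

Successive squares of 74 mod 97: 74^1≡74, 74^2≡44, 74^4≡93, 74^8≡16, 74^16≡62, 74^32≡61, 74^64≡35, 74^128≡61, 74^256≡35.
Since 281 = 1 + 8 + 16 + 256 in binary, 74^281 ≡ 74·16·62·35 ≡ 41 (mod 97).

41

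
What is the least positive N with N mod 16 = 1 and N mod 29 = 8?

Since 29·5 ≡ 1 (mod 16), take x = 8 + 29·((1−8)·5 mod 16) = 8 + 29·13 = 385.
Check: 385 mod 16 = 1, 385 mod 29 = 8.

385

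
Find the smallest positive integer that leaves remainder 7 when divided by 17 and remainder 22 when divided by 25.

x ≡ 7 (mod 17) gives x ∈ {7, 24, 41, 58, 75, 92, 109, 126, …}.
The first of these with x mod 25 = 22 is 347.

347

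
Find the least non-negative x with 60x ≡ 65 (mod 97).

90

The inverse of 60 mod 97 is 76 (since 60·76 = 4560 ≡ 1).
So x ≡ 76·65 = 4940 ≡ 90 (mod 97).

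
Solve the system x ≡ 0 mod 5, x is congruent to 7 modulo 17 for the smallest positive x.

75

x ≡ 0 (mod 5) gives x ∈ {0, 5, 10, 15, 20, 25, 30, 35, …}.
The first of these with x mod 17 = 7 is 75.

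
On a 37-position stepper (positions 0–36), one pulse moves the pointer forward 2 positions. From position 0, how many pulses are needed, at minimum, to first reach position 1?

2·19 = 38 = 1·37 + 1, so 2⁻¹ ≡ 19 (mod 37).

19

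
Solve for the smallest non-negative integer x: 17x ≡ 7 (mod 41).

17⁻¹ ≡ 29 (mod 41) because 17·29 = 493 = 12·41 + 1.
Multiplying both sides by 29: x ≡ 29·7 = 203 ≡ 39 (mod 41).
Check: 17·39 = 663 = 16·41 + 7.

39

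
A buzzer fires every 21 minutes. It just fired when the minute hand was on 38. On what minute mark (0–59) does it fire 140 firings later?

38

140·21 = 2940.
Dividing 2940 by 60 gives quotient 49 and remainder 0.
(38 + 0) mod 60 = 38.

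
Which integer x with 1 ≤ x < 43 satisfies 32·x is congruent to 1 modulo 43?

39

43 = 1·32 + 11
32 = 2·11 + 10
11 = 1·10 + 1
10 = 10·1 + 0
Back-substituting gives 32·39 ≡ 1 (mod 43).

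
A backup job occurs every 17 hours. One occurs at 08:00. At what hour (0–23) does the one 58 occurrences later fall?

58·17 = 986.
Dividing 986 by 24 gives quotient 41 and remainder 2.
(8 + 2) mod 24 = 10.

10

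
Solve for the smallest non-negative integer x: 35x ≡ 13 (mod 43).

36

35⁻¹ ≡ 16 (mod 43) because 35·16 = 560 = 13·43 + 1.
Multiplying both sides by 16: x ≡ 16·13 = 208 ≡ 36 (mod 43).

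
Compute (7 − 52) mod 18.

9

52 = 2·18 + 16, so 52 mod 18 = 16.
(7 − 16) mod 18 = 9.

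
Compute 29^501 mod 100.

29

Square-and-reduce mod 100: 29^1≡29, 29^2≡41, 29^4≡81, 29^8≡61, 29^16≡21, 29^32≡41, 29^64≡81, 29^128≡61, 29^256≡21.
501 = 1 + 4 + 16 + 32 + 64 + 128 + 256, so 29^501 ≡ 29·81·21·41·81·61·21 ≡ 29 (mod 100).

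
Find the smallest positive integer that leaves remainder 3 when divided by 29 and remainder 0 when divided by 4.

32

Since 4·22 ≡ 1 (mod 29), take x = 0 + 4·((3−0)·22 mod 29) = 0 + 4·8 = 32.
Check: 32 mod 29 = 3, 32 mod 4 = 0.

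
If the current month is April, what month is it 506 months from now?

June

506 = 42·12 + 2, so 506 mod 12 = 2.
April + 2 months → June.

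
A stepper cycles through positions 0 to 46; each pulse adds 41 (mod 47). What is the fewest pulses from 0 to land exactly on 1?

47 = 1·41 + 6
41 = 6·6 + 5
6 = 1·5 + 1
5 = 5·1 + 0
Back-substituting gives 41·39 ≡ 1 (mod 47).

39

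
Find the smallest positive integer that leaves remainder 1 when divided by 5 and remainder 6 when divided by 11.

x ≡ 1 (mod 5) gives x ∈ {1, 6}.
The first of these with x mod 11 = 6 is 6.

6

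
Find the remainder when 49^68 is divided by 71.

60

By repeated squaring mod 71: 49^1≡49, 49^2≡58, 49^4≡27, 49^8≡19, 49^16≡6, 49^32≡36, 49^64≡18.
68 = 4 + 64, so 49^68 ≡ 27·18 ≡ 60 (mod 71).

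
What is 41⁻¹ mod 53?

22

41·22 = 902 = 17·53 + 1, so 41⁻¹ ≡ 22 (mod 53).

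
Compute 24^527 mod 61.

8

By repeated squaring mod 61: 24^1≡24, 24^2≡27, 24^4≡58, 24^8≡9, 24^16≡20, 24^32≡34, 24^64≡58, 24^128≡9, 24^256≡20, 24^512≡34.
527 = 1 + 2 + 4 + 8 + 512, so 24^527 ≡ 24·27·58·9·34 ≡ 8 (mod 61).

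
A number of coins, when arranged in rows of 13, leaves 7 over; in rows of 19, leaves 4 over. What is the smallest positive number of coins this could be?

137

Since 19·11 ≡ 1 (mod 13), take x = 4 + 19·((7−4)·11 mod 13) = 4 + 19·7 = 137.
Check: 137 mod 13 = 7, 137 mod 19 = 4.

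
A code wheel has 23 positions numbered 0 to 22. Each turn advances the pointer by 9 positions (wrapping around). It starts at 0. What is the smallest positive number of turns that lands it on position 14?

22

9⁻¹ ≡ 18 (mod 23) because 9·18 = 162 = 7·23 + 1.
Multiplying both sides by 18: x ≡ 18·14 = 252 ≡ 22 (mod 23).
Check: 9·22 = 198 = 8·23 + 14.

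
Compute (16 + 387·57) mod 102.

43

387·57 = 22059.
22059 = 216·102 + 27, so 22059 mod 102 = 27.
(16 + 27) mod 102 = 43.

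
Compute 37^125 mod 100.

Square-and-reduce mod 100: 37^1≡37, 37^2≡69, 37^4≡61, 37^8≡21, 37^16≡41, 37^32≡81, 37^64≡61.
Since 125 = 1 + 4 + 8 + 16 + 32 + 64 in binary, 37^125 ≡ 37·61·21·41·81·61 ≡ 57 (mod 100).

57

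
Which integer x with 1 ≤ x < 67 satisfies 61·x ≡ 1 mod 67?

67 = 1·61 + 6
61 = 10·6 + 1
6 = 6·1 + 0
Back-substituting gives 61·11 ≡ 1 (mod 67).

11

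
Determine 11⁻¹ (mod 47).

30

47 = 4·11 + 3
11 = 3·3 + 2
3 = 1·2 + 1
2 = 2·1 + 0
Back-substituting gives 11·30 ≡ 1 (mod 47).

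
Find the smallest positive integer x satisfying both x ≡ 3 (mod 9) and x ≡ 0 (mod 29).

Since 29·5 ≡ 1 (mod 9), take x = 0 + 29·((3−0)·5 mod 9) = 0 + 29·6 = 174.
Check: 174 mod 9 = 3, 174 mod 29 = 0.

174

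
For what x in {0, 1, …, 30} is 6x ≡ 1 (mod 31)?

26

6⁻¹ ≡ 26 (mod 31) because 6·26 = 156 = 5·31 + 1.
Multiplying both sides by 26: x ≡ 26·1 = 26 ≡ 26 (mod 31).
Check: 6·26 = 156 = 5·31 + 1.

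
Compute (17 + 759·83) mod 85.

759·83 = 62997.
62997 = 741·85 + 12, so 62997 mod 85 = 12.
(17 + 12) mod 85 = 29.

29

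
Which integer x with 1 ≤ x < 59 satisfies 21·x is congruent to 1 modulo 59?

59 = 2·21 + 17
21 = 1·17 + 4
17 = 4·4 + 1
4 = 4·1 + 0
Back-substituting gives 21·45 ≡ 1 (mod 59).

45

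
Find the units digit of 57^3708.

Powers of 7 mod 10 repeat with period 4: 7, 9, 3, 1.
3708 leaves remainder 0 on division by 4, so 57^3708 ends in 1.

1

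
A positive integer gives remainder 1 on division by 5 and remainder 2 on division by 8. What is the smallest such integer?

x ≡ 1 (mod 5) gives x ∈ {1, 6, 11, 16, 21, 26}.
The first of these with x mod 8 = 2 is 26.

26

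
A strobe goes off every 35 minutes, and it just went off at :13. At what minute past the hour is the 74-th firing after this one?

23

74·35 = 2590.
Dividing 2590 by 60 gives quotient 43 and remainder 10.
(13 + 10) mod 60 = 23.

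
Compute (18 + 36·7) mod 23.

36·7 = 252.
252 − 10·23 = 22, so 252 ≡ 22 (mod 23).
(18 + 22) mod 23 = 17.

17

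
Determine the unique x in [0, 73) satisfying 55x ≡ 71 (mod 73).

65

55⁻¹ ≡ 4 (mod 73) because 55·4 = 220 = 3·73 + 1.
So x ≡ 4·71 = 284 ≡ 65 (mod 73).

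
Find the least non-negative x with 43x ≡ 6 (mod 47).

The inverse of 43 mod 47 is 35 (since 43·35 = 1505 ≡ 1).
So x ≡ 35·6 = 210 ≡ 22 (mod 47).

22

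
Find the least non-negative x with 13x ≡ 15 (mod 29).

The inverse of 13 mod 29 is 9 (since 13·9 = 117 ≡ 1).
So x ≡ 9·15 = 135 ≡ 19 (mod 29).

19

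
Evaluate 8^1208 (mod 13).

By repeated squaring mod 13: 8^1≡8, 8^2≡12, 8^4≡1, 8^8≡1, 8^16≡1, 8^32≡1, 8^64≡1, 8^128≡1, 8^256≡1, 8^512≡1, 8^1024≡1.
Since 1208 = 8 + 16 + 32 + 128 + 1024 in binary, 8^1208 ≡ 1·1·1·1·1 ≡ 1 (mod 13).

1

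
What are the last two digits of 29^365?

By repeated squaring mod 100: 29^1≡29, 29^2≡41, 29^4≡81, 29^8≡61, 29^16≡21, 29^32≡41, 29^64≡81, 29^128≡61, 29^256≡21.
365 = 1 + 4 + 8 + 32 + 64 + 256, so 29^365 ≡ 29·81·61·41·81·21 ≡ 49 (mod 100).

49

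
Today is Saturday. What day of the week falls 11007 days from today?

Tuesday

11007 mod 7 = 3 (since 1572·7 = 11004).
Saturday + 3 days → Tuesday.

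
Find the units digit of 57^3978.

The units digit of 57^n cycles with period 4: 7, 9, 3, 1, …
3978 mod 4 = 2, so the last digit matches 7^2 = 9.

9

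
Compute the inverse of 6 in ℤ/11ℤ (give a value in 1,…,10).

2

11 = 1·6 + 5
6 = 1·5 + 1
5 = 5·1 + 0
Back-substituting gives 6·2 ≡ 1 (mod 11).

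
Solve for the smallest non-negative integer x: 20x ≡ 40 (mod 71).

20⁻¹ ≡ 32 (mod 71) because 20·32 = 640 = 9·71 + 1.
So x ≡ 32·40 = 1280 ≡ 2 (mod 71).

2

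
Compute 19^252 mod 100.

Successive squares of 19 mod 100: 19^1≡19, 19^2≡61, 19^4≡21, 19^8≡41, 19^16≡81, 19^32≡61, 19^64≡21, 19^128≡41.
252 = 4 + 8 + 16 + 32 + 64 + 128, so 19^252 ≡ 21·41·81·61·21·41 ≡ 61 (mod 100).

61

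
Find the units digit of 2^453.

2

Powers of 2 mod 10 repeat with period 4: 2, 4, 8, 6.
453 leaves remainder 1 on division by 4, so 2^453 ends in 2.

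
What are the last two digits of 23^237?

Successive squares of 23 mod 100: 23^1≡23, 23^2≡29, 23^4≡41, 23^8≡81, 23^16≡61, 23^32≡21, 23^64≡41, 23^128≡81.
Since 237 = 1 + 4 + 8 + 32 + 64 + 128 in binary, 23^237 ≡ 23·41·81·21·41·81 ≡ 3 (mod 100).

03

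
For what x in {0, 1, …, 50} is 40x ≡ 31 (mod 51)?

25

The inverse of 40 mod 51 is 37 (since 40·37 = 1480 ≡ 1).
So x ≡ 37·31 = 1147 ≡ 25 (mod 51).
Check: 40·25 = 1000 = 19·51 + 31.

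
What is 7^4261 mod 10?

Last digits of 7^n: 7, 9, 3, 1 (period 4).
4261 mod 4 = 1, so the last digit matches 7^1 = 7.

7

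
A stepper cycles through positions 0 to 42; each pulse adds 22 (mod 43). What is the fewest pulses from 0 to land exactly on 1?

2

22·2 = 44 = 1·43 + 1, so 22⁻¹ ≡ 2 (mod 43).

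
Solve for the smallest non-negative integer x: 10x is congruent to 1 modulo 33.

10

The inverse of 10 mod 33 is 10 (since 10·10 = 100 ≡ 1).
So x ≡ 10·1 = 10 ≡ 10 (mod 33).
Check: 10·10 = 100 = 3·33 + 1.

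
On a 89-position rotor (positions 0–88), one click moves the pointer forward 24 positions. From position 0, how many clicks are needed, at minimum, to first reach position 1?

26

24·26 = 624 = 7·89 + 1, so 24⁻¹ ≡ 26 (mod 89).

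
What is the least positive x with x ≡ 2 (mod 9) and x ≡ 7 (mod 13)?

20

x ≡ 2 (mod 9) gives x ∈ {2, 11, 20}.
The first of these with x mod 13 = 7 is 20.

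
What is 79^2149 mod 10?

9

Powers of 9 mod 10 repeat with period 2: 9, 1.
2149 mod 2 = 1, so the last digit matches 9^1 = 9.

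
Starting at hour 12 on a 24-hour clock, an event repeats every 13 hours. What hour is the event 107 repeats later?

107·13 = 1391.
Dividing 1391 by 24 gives quotient 57 and remainder 23.
(12 + 23) mod 24 = 11.

11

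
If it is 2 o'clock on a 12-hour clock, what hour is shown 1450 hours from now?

Dividing 1450 by 12 gives quotient 120 and remainder 10.
2 + 10 → 12 on a 12-hour dial.

12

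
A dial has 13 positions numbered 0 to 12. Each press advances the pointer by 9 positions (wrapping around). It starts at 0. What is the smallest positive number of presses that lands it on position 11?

The inverse of 9 mod 13 is 3 (since 9·3 = 27 ≡ 1).
Multiplying both sides by 3: x ≡ 3·11 = 33 ≡ 7 (mod 13).
Check: 9·7 = 63 = 4·13 + 11.

7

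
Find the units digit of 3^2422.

The units digit of 3^n cycles with period 4: 3, 9, 7, 1, …
2422 leaves remainder 2 on division by 4, so 3^2422 ends in 9.

9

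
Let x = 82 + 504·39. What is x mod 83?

504·39 = 19656.
19656 = 236·83 + 68, so 19656 mod 83 = 68.
(82 + 68) mod 83 = 67.

67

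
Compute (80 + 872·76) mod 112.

872·76 = 66272.
66272 − 591·112 = 80, so 66272 ≡ 80 (mod 112).
(80 + 80) mod 112 = 48.

48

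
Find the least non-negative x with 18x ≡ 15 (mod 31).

6

18⁻¹ ≡ 19 (mod 31) because 18·19 = 342 = 11·31 + 1.
So x ≡ 19·15 = 285 ≡ 6 (mod 31).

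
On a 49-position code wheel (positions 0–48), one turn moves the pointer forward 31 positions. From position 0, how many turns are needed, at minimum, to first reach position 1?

31·19 = 589 = 12·49 + 1, so 31⁻¹ ≡ 19 (mod 49).

19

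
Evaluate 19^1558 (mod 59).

36

By repeated squaring mod 59: 19^1≡19, 19^2≡7, 19^4≡49, 19^8≡41, 19^16≡29, 19^32≡15, 19^64≡48, 19^128≡3, 19^256≡9, 19^512≡22, 19^1024≡12.
1558 = 2 + 4 + 16 + 512 + 1024, so 19^1558 ≡ 7·49·29·22·12 ≡ 36 (mod 59).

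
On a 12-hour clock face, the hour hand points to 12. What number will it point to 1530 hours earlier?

1530 mod 12 = 6 (since 127·12 = 1524).
12 − 6 → 6 on a 12-hour dial.

6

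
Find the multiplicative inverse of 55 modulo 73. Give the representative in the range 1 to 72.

4

55·4 = 220 = 3·73 + 1, so 55⁻¹ ≡ 4 (mod 73).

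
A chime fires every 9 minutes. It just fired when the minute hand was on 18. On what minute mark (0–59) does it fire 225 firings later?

3

225·9 = 2025.
Dividing 2025 by 60 gives quotient 33 and remainder 45.
(18 + 45) mod 60 = 3.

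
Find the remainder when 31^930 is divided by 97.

Square-and-reduce mod 97: 31^1≡31, 31^2≡88, 31^4≡81, 31^8≡62, 31^16≡61, 31^32≡35, 31^64≡61, 31^128≡35, 31^256≡61, 31^512≡35.
Since 930 = 2 + 32 + 128 + 256 + 512 in binary, 31^930 ≡ 88·35·35·61·35 ≡ 33 (mod 97).

33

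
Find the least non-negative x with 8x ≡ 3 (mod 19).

8⁻¹ ≡ 12 (mod 19) because 8·12 = 96 = 5·19 + 1.
Multiplying both sides by 12: x ≡ 12·3 = 36 ≡ 17 (mod 19).
Check: 8·17 = 136 = 7·19 + 3.

17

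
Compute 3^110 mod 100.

49

Square-and-reduce mod 100: 3^1≡3, 3^2≡9, 3^4≡81, 3^8≡61, 3^16≡21, 3^32≡41, 3^64≡81.
Since 110 = 2 + 4 + 8 + 32 + 64 in binary, 3^110 ≡ 9·81·61·41·81 ≡ 49 (mod 100).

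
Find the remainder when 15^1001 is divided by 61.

Successive squares of 15 mod 61: 15^1≡15, 15^2≡42, 15^4≡56, 15^8≡25, 15^16≡15, 15^32≡42, 15^64≡56, 15^128≡25, 15^256≡15, 15^512≡42.
Since 1001 = 1 + 8 + 32 + 64 + 128 + 256 + 512 in binary, 15^1001 ≡ 15·25·42·56·25·15·42 ≡ 12 (mod 61).

12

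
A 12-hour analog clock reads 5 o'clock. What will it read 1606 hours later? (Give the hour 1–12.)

1606 mod 12 = 10 (since 133·12 = 1596).
5 + 10 → 3 on a 12-hour dial.

3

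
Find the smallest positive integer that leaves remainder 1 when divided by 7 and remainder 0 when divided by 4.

8

x ≡ 0 (mod 4) gives x ∈ {0, 4, 8}.
The first of these with x mod 7 = 1 is 8.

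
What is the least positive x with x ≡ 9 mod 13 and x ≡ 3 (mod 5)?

x ≡ 3 (mod 5) gives x ∈ {3, 8, 13, 18, 23, 28, 33, 38, …}.
The first of these with x mod 13 = 9 is 48.

48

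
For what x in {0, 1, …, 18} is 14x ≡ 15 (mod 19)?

The inverse of 14 mod 19 is 15 (since 14·15 = 210 ≡ 1).
Multiplying both sides by 15: x ≡ 15·15 = 225 ≡ 16 (mod 19).

16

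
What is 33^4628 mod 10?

1

Powers of 3 mod 10 repeat with period 4: 3, 9, 7, 1.
4628 leaves remainder 0 on division by 4, so 33^4628 ends in 1.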